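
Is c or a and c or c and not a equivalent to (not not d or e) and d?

No

E1: c or a and c or c and not a
    = c or c   (distribution)
    = c   (idempotence)
E2: (not not d or e) and d
    = (d or e) and d   (double negation)
    = d   (absorption)
These differ: at a=0, c=1, d=0, e=1, E1 = 1 but E2 = 0.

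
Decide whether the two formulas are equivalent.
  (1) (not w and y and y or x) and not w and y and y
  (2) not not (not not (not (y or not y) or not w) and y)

E1: (not w and y and y or x) and not w and y and y
    = not w and y and y   [absorption]
    = not w and y   [idempotence]
E2: not not (not not (not (y or not y) or not w) and y)
    = not not (not ((y or not y) and w) and y)   [De Morgan]
    = not ((y or not y) and w) and y   [double negation]
    = not w and y   [complement / identity]
Both reduce to not w and y, so they are equivalent.

Yes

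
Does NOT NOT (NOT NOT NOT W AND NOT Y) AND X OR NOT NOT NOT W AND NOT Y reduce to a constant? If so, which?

NOT NOT (NOT NOT NOT W AND NOT Y) AND X OR NOT NOT NOT W AND NOT Y
= NOT NOT NOT W AND NOT Y AND X OR NOT NOT NOT W AND NOT Y   — double negation
= NOT NOT NOT W AND NOT Y   — absorption
= NOT W AND NOT Y   — double negation
This depends on W, Y, so it is not a constant.

no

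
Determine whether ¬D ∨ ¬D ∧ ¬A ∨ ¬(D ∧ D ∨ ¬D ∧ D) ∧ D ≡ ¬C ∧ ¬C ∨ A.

E1: ¬D ∨ ¬D ∧ ¬A ∨ ¬(D ∧ D ∨ ¬D ∧ D) ∧ D
    = ¬D ∨ ¬D ∧ ¬A ∨ ¬D ∧ D   (distribution)
    = ¬D ∨ ¬D ∧ D   (absorption)
    = ¬D   (complement / identity)
E2: ¬C ∧ ¬C ∨ A
    = ¬C ∨ A   (idempotence)
These differ: at A=1, C=0, D=1, E1 = 0 but E2 = 1.

No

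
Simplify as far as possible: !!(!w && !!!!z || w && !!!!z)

!!(!w && !!!!z || w && !!!!z)
= !w && !!!!z || w && !!!!z
= !!!!z
= !!z
= z

z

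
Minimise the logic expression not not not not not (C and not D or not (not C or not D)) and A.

not not not not not (C and not D or not (not C or not D)) and A
= not not not not not (C and not D or C and D) and A
= not not not (C and not D or C and D) and A
= not not not C and A
= not C and A

not C and A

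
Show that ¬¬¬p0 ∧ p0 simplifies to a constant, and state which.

¬¬¬p0 ∧ p0
= ¬p0 ∧ p0
= False

False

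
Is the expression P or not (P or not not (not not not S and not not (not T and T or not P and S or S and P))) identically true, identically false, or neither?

P or not (P or not not (not not not S and not not (not T and T or not P and S or S and P)))
= P or not (P or not (not not S or not (not T and T or not P and S or S and P)))   [De Morgan]
= P or not (P or not (not not S or not (not P and S or S and P)))   [complement / identity]
= P or not (P or not S and (not P and S or S and P))   [De Morgan]
= P or not (P or not S and S)   [distribution]
= P or not P   [complement / identity]
= True   [complement]

identically true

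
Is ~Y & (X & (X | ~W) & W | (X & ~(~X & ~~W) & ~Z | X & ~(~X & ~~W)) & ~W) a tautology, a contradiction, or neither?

~Y & (X & (X | ~W) & W | (X & ~(~X & ~~W) & ~Z | X & ~(~X & ~~W)) & ~W)
= ~Y & (X & (X | ~W) & W | X & ~(~X & ~~W) & ~W)   (absorption)
= ~Y & (X & (X | ~W) & W | X & (X | ~W) & ~W)   (De Morgan)
= ~Y & X & (X | ~W)   (distribution)
= ~Y & X   (absorption)
This depends on X, Y, so it is not a constant.

neither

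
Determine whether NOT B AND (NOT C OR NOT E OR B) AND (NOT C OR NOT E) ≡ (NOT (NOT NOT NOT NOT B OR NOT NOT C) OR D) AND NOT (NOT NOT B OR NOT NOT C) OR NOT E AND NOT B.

E1: NOT B AND (NOT C OR NOT E OR B) AND (NOT C OR NOT E)
    = NOT B AND (NOT C OR NOT E)   [absorption]
E2: (NOT (NOT NOT NOT NOT B OR NOT NOT C) OR D) AND NOT (NOT NOT B OR NOT NOT C) OR NOT E AND NOT B
    = (NOT (NOT NOT B OR NOT NOT C) OR D) AND NOT (NOT NOT B OR NOT NOT C) OR NOT E AND NOT B   [double negation]
    = NOT (NOT NOT B OR NOT NOT C) OR NOT E AND NOT B   [absorption]
    = NOT B AND NOT C OR NOT E AND NOT B   [De Morgan]
    = NOT B AND (NOT C OR NOT E)   [distribution]
Both reduce to NOT B AND (NOT C OR NOT E), so they are equivalent.

Yes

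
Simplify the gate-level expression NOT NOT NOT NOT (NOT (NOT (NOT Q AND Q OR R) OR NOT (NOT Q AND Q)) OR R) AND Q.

R AND Q

NOT NOT NOT NOT (NOT (NOT (NOT Q AND Q OR R) OR NOT (NOT Q AND Q)) OR R) AND Q
= NOT NOT NOT NOT ((NOT Q AND Q OR R) AND NOT Q AND Q OR R) AND Q
= NOT NOT ((NOT Q AND Q OR R) AND NOT Q AND Q OR R) AND Q
= NOT NOT (NOT Q AND Q OR R) AND Q
= (NOT Q AND Q OR R) AND Q
= R AND Q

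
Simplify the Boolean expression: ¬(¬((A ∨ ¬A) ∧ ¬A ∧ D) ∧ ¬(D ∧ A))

¬(¬((A ∨ ¬A) ∧ ¬A ∧ D) ∧ ¬(D ∧ A))
= ¬(¬(¬A ∧ D) ∧ ¬(D ∧ A))   [complement / identity]
= ¬A ∧ D ∨ D ∧ A   [De Morgan]
= D   [distribution]

D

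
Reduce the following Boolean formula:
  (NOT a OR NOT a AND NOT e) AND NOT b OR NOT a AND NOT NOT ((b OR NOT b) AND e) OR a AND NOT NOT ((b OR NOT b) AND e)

NOT a AND NOT b OR e

(NOT a OR NOT a AND NOT e) AND NOT b OR NOT a AND NOT NOT ((b OR NOT b) AND e) OR a AND NOT NOT ((b OR NOT b) AND e)
= (NOT a OR NOT a AND NOT e) AND NOT b OR NOT NOT ((b OR NOT b) AND e)   (distribution)
= NOT a AND NOT b OR NOT NOT ((b OR NOT b) AND e)   (absorption)
= NOT a AND NOT b OR NOT NOT e   (complement / identity)
= NOT a AND NOT b OR e   (double negation)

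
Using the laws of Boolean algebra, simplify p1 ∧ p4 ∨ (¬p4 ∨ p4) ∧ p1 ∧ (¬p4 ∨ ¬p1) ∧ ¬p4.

p1

p1 ∧ p4 ∨ (¬p4 ∨ p4) ∧ p1 ∧ (¬p4 ∨ ¬p1) ∧ ¬p4
= p1 ∧ p4 ∨ (¬p4 ∨ p4) ∧ p1 ∧ ¬p4   (absorption)
= p1 ∧ p4 ∨ p1 ∧ ¬p4   (complement / identity)
= p1   (distribution)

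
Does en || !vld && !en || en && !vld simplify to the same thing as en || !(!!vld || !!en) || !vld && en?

E1: en || !vld && !en || en && !vld
    = en || !vld && (!en || en)
    = en || !vld
E2: en || !(!!vld || !!en) || !vld && en
    = en || !vld && !en || !vld && en
    = en || !vld
Both reduce to en || !vld, so they are equivalent.

Yes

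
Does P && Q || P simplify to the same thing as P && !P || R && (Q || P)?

No

E1: P && Q || P
    = P   — absorption
E2: P && !P || R && (Q || P)
    = R && (Q || P)   — complement / identity
These differ: at P=1, Q=1, R=0, E1 = 1 but E2 = 0.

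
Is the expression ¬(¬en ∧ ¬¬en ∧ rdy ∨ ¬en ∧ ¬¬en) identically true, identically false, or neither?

¬(¬en ∧ ¬¬en ∧ rdy ∨ ¬en ∧ ¬¬en)
= ¬(¬en ∧ ¬¬en)   — absorption
= en ∨ ¬en   — De Morgan
= True   — complement

identically true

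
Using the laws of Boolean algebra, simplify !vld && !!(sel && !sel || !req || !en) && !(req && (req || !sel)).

!vld && !!(sel && !sel || !req || !en) && !(req && (req || !sel))
= !vld && (sel && !sel || !req || !en) && !(req && (req || !sel))   — double negation
= !vld && (!req || !en) && !(req && (req || !sel))   — complement / identity
= !vld && (!req || !en) && !req   — absorption
= !vld && !req   — absorption

!vld && !req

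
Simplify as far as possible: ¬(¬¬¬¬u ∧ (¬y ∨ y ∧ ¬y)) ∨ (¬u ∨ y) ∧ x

¬(¬¬¬¬u ∧ (¬y ∨ y ∧ ¬y)) ∨ (¬u ∨ y) ∧ x
= ¬(¬¬¬¬u ∧ ¬y) ∨ (¬u ∨ y) ∧ x   [complement / identity]
= ¬(¬¬u ∧ ¬y) ∨ (¬u ∨ y) ∧ x   [double negation]
= ¬u ∨ y ∨ (¬u ∨ y) ∧ x   [De Morgan]
= ¬u ∨ y   [absorption]

¬u ∨ y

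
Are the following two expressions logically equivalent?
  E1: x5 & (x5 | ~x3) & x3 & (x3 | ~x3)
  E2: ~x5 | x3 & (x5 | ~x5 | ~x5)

No

E1: x5 & (x5 | ~x3) & x3 & (x3 | ~x3)
    = x5 & (x5 | ~x3) & x3
    = x5 & x3
E2: ~x5 | x3 & (x5 | ~x5 | ~x5)
    = ~x5 | x3 & (x5 | ~x5)
    = ~x5 | x3
These differ: at x3=0, x5=0, E1 = 0 but E2 = 1.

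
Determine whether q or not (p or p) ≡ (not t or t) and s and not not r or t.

E1: q or not (p or p)
    = q or not p   — idempotence
E2: (not t or t) and s and not not r or t
    = (not t or t) and s and r or t   — double negation
    = s and r or t   — complement / identity
These differ: at p=0, q=0, r=0, s=0, t=0, E1 = 1 but E2 = 0.

No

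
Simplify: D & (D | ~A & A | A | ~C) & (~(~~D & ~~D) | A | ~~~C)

D & (A | ~C)

D & (D | ~A & A | A | ~C) & (~(~~D & ~~D) | A | ~~~C)
= D & (D | ~A & A | A | ~C) & (~~~D | A | ~~~C)   [idempotence]
= D & (D | ~A & A | A | ~C) & (~D | A | ~~~C)   [double negation]
= D & (D | ~A & A | A | ~C) & (~D | A | ~C)   [double negation]
= D & (A | ~C | (D | ~A & A) & ~D)   [distribution]
= D & (A | ~C | D & ~D)   [complement / identity]
= D & (A | ~C)   [complement / identity]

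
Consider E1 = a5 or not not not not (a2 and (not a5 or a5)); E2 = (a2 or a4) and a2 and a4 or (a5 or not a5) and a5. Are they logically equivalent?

No

E1: a5 or not not not not (a2 and (not a5 or a5))
    = a5 or not not not not a2   (complement / identity)
    = a5 or not not a2   (double negation)
    = a5 or a2   (double negation)
E2: (a2 or a4) and a2 and a4 or (a5 or not a5) and a5
    = a2 and a4 or (a5 or not a5) and a5   (absorption)
    = a2 and a4 or a5   (complement / identity)
These differ: at a2=1, a4=0, a5=0, E1 = 1 but E2 = 0.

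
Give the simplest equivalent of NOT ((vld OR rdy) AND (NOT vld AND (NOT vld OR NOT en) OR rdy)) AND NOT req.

NOT ((vld OR rdy) AND (NOT vld AND (NOT vld OR NOT en) OR rdy)) AND NOT req
= NOT ((vld OR rdy) AND (NOT vld OR rdy)) AND NOT req
= NOT (rdy OR vld AND NOT vld) AND NOT req
= NOT rdy AND NOT req

NOT rdy AND NOT req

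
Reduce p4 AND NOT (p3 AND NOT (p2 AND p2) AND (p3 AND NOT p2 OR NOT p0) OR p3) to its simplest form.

p4 AND NOT p3

p4 AND NOT (p3 AND NOT (p2 AND p2) AND (p3 AND NOT p2 OR NOT p0) OR p3)
= p4 AND NOT (p3 AND NOT p2 AND (p3 AND NOT p2 OR NOT p0) OR p3)
= p4 AND NOT (p3 AND NOT p2 OR p3)
= p4 AND NOT p3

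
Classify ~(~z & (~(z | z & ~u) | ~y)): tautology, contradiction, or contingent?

contingent

~(~z & (~(z | z & ~u) | ~y))
= ~(~z & (~z | ~y))
= ~~z
= z
This depends on z, so it is not a constant.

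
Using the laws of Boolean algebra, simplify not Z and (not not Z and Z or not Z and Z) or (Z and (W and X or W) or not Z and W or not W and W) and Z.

W and Z

not Z and (not not Z and Z or not Z and Z) or (Z and (W and X or W) or not Z and W or not W and W) and Z
= not Z and (Z and Z or not Z and Z) or (Z and (W and X or W) or not Z and W or not W and W) and Z
= not Z and Z or (Z and (W and X or W) or not Z and W or not W and W) and Z
= not Z and Z or (Z and W or not Z and W or not W and W) and Z
= not Z and Z or (Z and W or not Z and W) and Z
= not Z and Z or W and Z
= W and Z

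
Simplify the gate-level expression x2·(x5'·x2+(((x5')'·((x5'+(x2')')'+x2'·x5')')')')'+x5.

x5

x2·(x5'·x2+(((x5')'·((x5'+(x2')')'+x2'·x5')')')')'+x5
= x2·(x5'·x2+(((x5')'·(x5·x2'+x2'·x5')')')')'+x5   [De Morgan]
= x2·(x5'·x2+(((x5')'·(x2')')')')'+x5   [distribution]
= x2·(x5'·x2+(x5'+x2')')'+x5   [De Morgan]
= x2·(x5'·x2+x5·x2)'+x5   [De Morgan]
= x2·x2'+x5   [distribution]
= x5   [complement / identity]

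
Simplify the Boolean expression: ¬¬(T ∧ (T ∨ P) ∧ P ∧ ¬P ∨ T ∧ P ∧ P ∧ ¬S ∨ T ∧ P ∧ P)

¬¬(T ∧ (T ∨ P) ∧ P ∧ ¬P ∨ T ∧ P ∧ P ∧ ¬S ∨ T ∧ P ∧ P)
= ¬¬(T ∧ (T ∨ P) ∧ P ∧ ¬P ∨ T ∧ P ∧ P)   (absorption)
= ¬¬(T ∧ P ∧ ¬P ∨ T ∧ P ∧ P)   (absorption)
= ¬¬(T ∧ P)   (distribution)
= T ∧ P   (double negation)

T ∧ P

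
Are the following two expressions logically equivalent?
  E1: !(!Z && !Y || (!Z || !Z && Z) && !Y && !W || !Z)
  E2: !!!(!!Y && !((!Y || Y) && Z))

E1: !(!Z && !Y || (!Z || !Z && Z) && !Y && !W || !Z)
    = !(!Z && !Y || !Z && !Y && !W || !Z)   (complement / identity)
    = !(!Z && !Y || !Z)   (absorption)
    = !!Z   (absorption)
    = Z   (double negation)
E2: !!!(!!Y && !((!Y || Y) && Z))
    = !!!(!!Y && !Z)   (complement / identity)
    = !(!!Y && !Z)   (double negation)
    = !Y || Z   (De Morgan)
These differ: at W=0, Y=0, Z=0, E1 = 0 but E2 = 1.

No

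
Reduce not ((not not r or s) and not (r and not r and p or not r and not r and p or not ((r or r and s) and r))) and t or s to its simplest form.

not ((not not r or s) and not (r and not r and p or not r and not r and p or not ((r or r and s) and r))) and t or s
= not ((not not r or s) and not (not r and p or not ((r or r and s) and r))) and t or s   [distribution]
= not ((not not r or s) and not (not r and p or not (r and r))) and t or s   [absorption]
= not ((not not r or s) and not (not r and p or not r)) and t or s   [idempotence]
= not ((not not r or s) and not not r) and t or s   [absorption]
= not not not r and t or s   [absorption]
= not r and t or s   [double negation]

not r and t or s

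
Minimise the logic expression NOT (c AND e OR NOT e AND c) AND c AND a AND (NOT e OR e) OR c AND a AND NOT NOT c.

c AND a

NOT (c AND e OR NOT e AND c) AND c AND a AND (NOT e OR e) OR c AND a AND NOT NOT c
= NOT (c AND e OR NOT e AND c) AND c AND a AND (NOT e OR e) OR c AND a AND c
= NOT c AND c AND a AND (NOT e OR e) OR c AND a AND c
= NOT c AND c AND a OR c AND a AND c
= c AND a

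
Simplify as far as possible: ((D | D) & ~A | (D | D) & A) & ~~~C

((D | D) & ~A | (D | D) & A) & ~~~C
= ((D | D) & ~A | (D | D) & A) & ~C   [double negation]
= (D | D) & ~C   [distribution]
= D & ~C   [idempotence]

D & ~C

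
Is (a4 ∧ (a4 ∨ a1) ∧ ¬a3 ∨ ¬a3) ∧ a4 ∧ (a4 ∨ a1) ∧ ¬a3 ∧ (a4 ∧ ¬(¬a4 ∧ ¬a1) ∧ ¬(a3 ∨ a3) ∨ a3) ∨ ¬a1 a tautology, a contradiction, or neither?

neither

(a4 ∧ (a4 ∨ a1) ∧ ¬a3 ∨ ¬a3) ∧ a4 ∧ (a4 ∨ a1) ∧ ¬a3 ∧ (a4 ∧ ¬(¬a4 ∧ ¬a1) ∧ ¬(a3 ∨ a3) ∨ a3) ∨ ¬a1
= (a4 ∧ (a4 ∨ a1) ∧ ¬a3 ∨ ¬a3) ∧ a4 ∧ (a4 ∨ a1) ∧ ¬a3 ∧ (a4 ∧ (a4 ∨ a1) ∧ ¬(a3 ∨ a3) ∨ a3) ∨ ¬a1   [De Morgan]
= (a4 ∧ (a4 ∨ a1) ∧ ¬a3 ∨ ¬a3) ∧ a4 ∧ (a4 ∨ a1) ∧ ¬a3 ∧ (a4 ∧ (a4 ∨ a1) ∧ ¬a3 ∨ a3) ∨ ¬a1   [idempotence]
= (a4 ∧ (a4 ∨ a1) ∧ ¬a3 ∨ ¬a3) ∧ a4 ∧ (a4 ∨ a1) ∧ ¬a3 ∨ ¬a1   [absorption]
= a4 ∧ (a4 ∨ a1) ∧ ¬a3 ∨ ¬a1   [absorption]
= a4 ∧ ¬a3 ∨ ¬a1   [absorption]
This depends on a1, a3, a4, so it is not a constant.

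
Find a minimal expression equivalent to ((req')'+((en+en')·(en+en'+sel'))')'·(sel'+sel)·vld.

req'·vld

((req')'+((en+en')·(en+en'+sel'))')'·(sel'+sel)·vld
= ((req')'+(en+en')')'·(sel'+sel)·vld   (absorption)
= req'·(en+en')·(sel'+sel)·vld   (De Morgan)
= req'·(sel'+sel)·vld   (complement / identity)
= req'·vld   (complement / identity)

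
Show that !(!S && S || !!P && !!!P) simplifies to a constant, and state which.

true

!(!S && S || !!P && !!!P)
= !(!!P && !!!P)   — complement / identity
= !(!!P && !P)   — double negation
= !P || P   — De Morgan
= true   — complement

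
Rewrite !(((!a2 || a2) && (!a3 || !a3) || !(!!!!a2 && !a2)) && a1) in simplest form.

!a1

!(((!a2 || a2) && (!a3 || !a3) || !(!!!!a2 && !a2)) && a1)
= !(((!a2 || a2) && !a3 || !(!!!!a2 && !a2)) && a1)   — idempotence
= !(((!a2 || a2) && !a3 || !(!!a2 && !a2)) && a1)   — double negation
= !(((!a2 || a2) && !a3 || !a2 || a2) && a1)   — De Morgan
= !((!a2 || a2) && a1)   — absorption
= !a1   — complement / identity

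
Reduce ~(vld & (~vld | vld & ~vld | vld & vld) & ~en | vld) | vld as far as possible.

~(vld & (~vld | vld & ~vld | vld & vld) & ~en | vld) | vld
= ~(vld & (~vld | vld) & ~en | vld) | vld   (distribution)
= ~(vld & ~en | vld) | vld   (complement / identity)
= ~vld | vld   (absorption)
= 1   (complement)

1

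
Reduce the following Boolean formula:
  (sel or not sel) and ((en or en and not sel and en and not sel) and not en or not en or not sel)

not en or not sel

(sel or not sel) and ((en or en and not sel and en and not sel) and not en or not en or not sel)
= (sel or not sel) and ((en or en and not sel) and not en or not en or not sel)
= (sel or not sel) and (en and not en or not en or not sel)
= (sel or not sel) and (not en or not sel)
= not en or not sel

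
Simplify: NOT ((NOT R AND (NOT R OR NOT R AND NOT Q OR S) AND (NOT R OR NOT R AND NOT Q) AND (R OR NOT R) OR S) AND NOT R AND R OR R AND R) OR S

NOT ((NOT R AND (NOT R OR NOT R AND NOT Q OR S) AND (NOT R OR NOT R AND NOT Q) AND (R OR NOT R) OR S) AND NOT R AND R OR R AND R) OR S
= NOT ((NOT R AND (NOT R OR NOT R AND NOT Q OR S) AND (NOT R OR NOT R AND NOT Q) OR S) AND NOT R AND R OR R AND R) OR S   (complement / identity)
= NOT ((NOT R AND (NOT R OR NOT R AND NOT Q) OR S) AND NOT R AND R OR R AND R) OR S   (absorption)
= NOT ((NOT R AND NOT R OR S) AND NOT R AND R OR R AND R) OR S   (absorption)
= NOT ((NOT R OR S) AND NOT R AND R OR R AND R) OR S   (idempotence)
= NOT (NOT R AND R OR R AND R) OR S   (absorption)
= NOT R OR S   (distribution)

NOT R OR S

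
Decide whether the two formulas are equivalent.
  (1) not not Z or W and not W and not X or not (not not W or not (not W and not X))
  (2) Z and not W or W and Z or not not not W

No

E1: not not Z or W and not W and not X or not (not not W or not (not W and not X))
    = not not Z or W and not W and not X or not W and not W and not X   — De Morgan
    = not not Z or not W and not X   — distribution
    = Z or not W and not X   — double negation
E2: Z and not W or W and Z or not not not W
    = Z and not W or W and Z or not W   — double negation
    = Z or not W   — distribution
These differ: at W=0, X=1, Z=0, E1 = 0 but E2 = 1.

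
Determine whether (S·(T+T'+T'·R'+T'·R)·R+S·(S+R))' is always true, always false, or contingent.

(S·(T+T'+T'·R'+T'·R)·R+S·(S+R))'
= (S·(T+T'+T')·R+S·(S+R))'
= (S·(T+T'+T')·R+S)'
= (S·(T+T')·R+S)'
= (S·R+S)'
= S'
This depends on S, so it is not a constant.

contingent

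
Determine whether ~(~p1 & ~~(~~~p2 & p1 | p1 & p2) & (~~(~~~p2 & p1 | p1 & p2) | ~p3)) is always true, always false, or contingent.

~(~p1 & ~~(~~~p2 & p1 | p1 & p2) & (~~(~~~p2 & p1 | p1 & p2) | ~p3))
= ~(~p1 & ~~(~~~p2 & p1 | p1 & p2))
= ~(~p1 & ~~(~p2 & p1 | p1 & p2))
= ~(~p1 & ~~p1)
= p1 | ~p1
= 1

always true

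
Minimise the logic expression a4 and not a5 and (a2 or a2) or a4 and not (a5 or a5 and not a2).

a4 and not a5 and (a2 or a2) or a4 and not (a5 or a5 and not a2)
= a4 and not a5 and (a2 or a2) or a4 and not a5
= a4 and not a5 and a2 or a4 and not a5
= a4 and not a5

a4 and not a5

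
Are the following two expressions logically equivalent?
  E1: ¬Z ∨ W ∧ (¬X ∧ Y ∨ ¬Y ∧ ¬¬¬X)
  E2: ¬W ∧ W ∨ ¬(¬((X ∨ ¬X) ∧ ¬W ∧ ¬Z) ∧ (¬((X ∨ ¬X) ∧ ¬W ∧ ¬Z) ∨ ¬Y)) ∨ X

No

E1: ¬Z ∨ W ∧ (¬X ∧ Y ∨ ¬Y ∧ ¬¬¬X)
    = ¬Z ∨ W ∧ (¬X ∧ Y ∨ ¬Y ∧ ¬X)
    = ¬Z ∨ W ∧ ¬X
E2: ¬W ∧ W ∨ ¬(¬((X ∨ ¬X) ∧ ¬W ∧ ¬Z) ∧ (¬((X ∨ ¬X) ∧ ¬W ∧ ¬Z) ∨ ¬Y)) ∨ X
    = ¬W ∧ W ∨ ¬¬((X ∨ ¬X) ∧ ¬W ∧ ¬Z) ∨ X
    = ¬W ∧ W ∨ ¬¬(¬W ∧ ¬Z) ∨ X
    = ¬W ∧ W ∨ ¬W ∧ ¬Z ∨ X
    = ¬W ∧ ¬Z ∨ X
These differ: at W=1, X=1, Y=0, Z=1, E1 = 0 but E2 = 1.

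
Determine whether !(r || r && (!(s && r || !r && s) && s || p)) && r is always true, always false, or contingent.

always false

!(r || r && (!(s && r || !r && s) && s || p)) && r
= !(r || r && (!s && s || p)) && r   (distribution)
= !(r || r && p) && r   (complement / identity)
= !r && r   (absorption)
= false   (complement)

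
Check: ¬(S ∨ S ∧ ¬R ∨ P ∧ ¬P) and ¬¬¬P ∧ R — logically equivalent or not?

No

E1: ¬(S ∨ S ∧ ¬R ∨ P ∧ ¬P)
    = ¬(S ∨ S ∧ ¬R)   (complement / identity)
    = ¬S   (absorption)
E2: ¬¬¬P ∧ R
    = ¬P ∧ R   (double negation)
These differ: at P=0, R=0, S=0, E1 = 1 but E2 = 0.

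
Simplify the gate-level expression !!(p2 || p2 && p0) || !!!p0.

p2 || !p0

!!(p2 || p2 && p0) || !!!p0
= p2 || p2 && p0 || !!!p0   — double negation
= p2 || p2 && p0 || !p0   — double negation
= p2 || !p0   — absorption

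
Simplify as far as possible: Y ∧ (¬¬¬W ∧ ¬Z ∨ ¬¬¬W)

Y ∧ (¬¬¬W ∧ ¬Z ∨ ¬¬¬W)
= Y ∧ ¬¬¬W   (absorption)
= Y ∧ ¬W   (double negation)

Y ∧ ¬W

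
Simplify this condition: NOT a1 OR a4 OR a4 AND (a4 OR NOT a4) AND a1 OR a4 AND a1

NOT a1 OR a4

NOT a1 OR a4 OR a4 AND (a4 OR NOT a4) AND a1 OR a4 AND a1
= NOT a1 OR a4 OR a4 AND a1 OR a4 AND a1
= NOT a1 OR a4 OR a4 AND a1
= NOT a1 OR a4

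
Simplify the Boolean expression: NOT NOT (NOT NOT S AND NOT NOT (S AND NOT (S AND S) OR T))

NOT NOT (NOT NOT S AND NOT NOT (S AND NOT (S AND S) OR T))
= NOT NOT (NOT NOT S AND NOT NOT (S AND NOT S OR T))   (idempotence)
= NOT NOT (NOT NOT S AND NOT NOT T)   (complement / identity)
= NOT (NOT S OR NOT T)   (De Morgan)
= S AND T   (De Morgan)

S AND T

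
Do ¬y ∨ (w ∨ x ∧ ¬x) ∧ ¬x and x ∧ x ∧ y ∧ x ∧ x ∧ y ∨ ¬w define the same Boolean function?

E1: ¬y ∨ (w ∨ x ∧ ¬x) ∧ ¬x
    = ¬y ∨ w ∧ ¬x
E2: x ∧ x ∧ y ∧ x ∧ x ∧ y ∨ ¬w
    = x ∧ x ∧ y ∨ ¬w
    = x ∧ y ∨ ¬w
These differ: at w=1, x=0, y=0, E1 = 1 but E2 = 0.

No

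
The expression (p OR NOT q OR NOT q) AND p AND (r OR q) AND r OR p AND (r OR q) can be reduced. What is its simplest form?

p AND (r OR q)

(p OR NOT q OR NOT q) AND p AND (r OR q) AND r OR p AND (r OR q)
= (p OR NOT q) AND p AND (r OR q) AND r OR p AND (r OR q)   [idempotence]
= p AND (r OR q) AND r OR p AND (r OR q)   [absorption]
= p AND (r OR q)   [absorption]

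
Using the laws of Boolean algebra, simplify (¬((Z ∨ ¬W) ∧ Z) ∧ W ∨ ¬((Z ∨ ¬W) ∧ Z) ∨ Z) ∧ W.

W

(¬((Z ∨ ¬W) ∧ Z) ∧ W ∨ ¬((Z ∨ ¬W) ∧ Z) ∨ Z) ∧ W
= (¬((Z ∨ ¬W) ∧ Z) ∨ Z) ∧ W
= (¬Z ∨ Z) ∧ W
= W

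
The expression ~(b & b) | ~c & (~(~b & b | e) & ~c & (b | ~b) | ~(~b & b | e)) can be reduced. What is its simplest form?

~(b & b) | ~c & (~(~b & b | e) & ~c & (b | ~b) | ~(~b & b | e))
= ~(b & b) | ~c & (~(~b & b | e) & ~c | ~(~b & b | e))   [complement / identity]
= ~(b & b) | ~c & ~(~b & b | e)   [absorption]
= ~b | ~c & ~(~b & b | e)   [idempotence]
= ~b | ~c & ~e   [complement / identity]

~b | ~c & ~e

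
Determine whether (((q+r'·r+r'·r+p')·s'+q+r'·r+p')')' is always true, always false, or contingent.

contingent

(((q+r'·r+r'·r+p')·s'+q+r'·r+p')')'
= (((q+r'·r+p')·s'+q+r'·r+p')')'   [idempotence]
= ((q+r'·r+p')')'   [absorption]
= ((q+p')')'   [complement / identity]
= q+p'   [double negation]
This depends on p, q, so it is not a constant.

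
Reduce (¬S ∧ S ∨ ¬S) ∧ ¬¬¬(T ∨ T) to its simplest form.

¬S ∧ ¬T

(¬S ∧ S ∨ ¬S) ∧ ¬¬¬(T ∨ T)
= (¬S ∧ S ∨ ¬S) ∧ ¬¬¬T   — idempotence
= ¬S ∧ ¬¬¬T   — complement / identity
= ¬S ∧ ¬T   — double negation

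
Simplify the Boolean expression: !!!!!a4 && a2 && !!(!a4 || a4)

!a4 && a2

!!!!!a4 && a2 && !!(!a4 || a4)
= !!!!!a4 && a2 && (!a4 || a4)   — double negation
= !!!!!a4 && a2   — complement / identity
= !!!a4 && a2   — double negation
= !a4 && a2   — double negation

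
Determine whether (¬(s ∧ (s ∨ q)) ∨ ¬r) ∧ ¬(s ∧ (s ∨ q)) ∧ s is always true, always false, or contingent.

always false

(¬(s ∧ (s ∨ q)) ∨ ¬r) ∧ ¬(s ∧ (s ∨ q)) ∧ s
= ¬(s ∧ (s ∨ q)) ∧ s   — absorption
= ¬s ∧ s   — absorption
= False   — complement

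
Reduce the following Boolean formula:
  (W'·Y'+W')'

W

(W'·Y'+W')'
= (W')'   [absorption]
= W   [double negation]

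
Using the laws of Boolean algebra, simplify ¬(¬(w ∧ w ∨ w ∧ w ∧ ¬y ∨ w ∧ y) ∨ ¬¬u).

w ∧ ¬u

¬(¬(w ∧ w ∨ w ∧ w ∧ ¬y ∨ w ∧ y) ∨ ¬¬u)
= (w ∧ w ∨ w ∧ w ∧ ¬y ∨ w ∧ y) ∧ ¬u   (De Morgan)
= (w ∧ w ∨ w ∧ y) ∧ ¬u   (absorption)
= (w ∨ w ∧ y) ∧ ¬u   (idempotence)
= w ∧ ¬u   (absorption)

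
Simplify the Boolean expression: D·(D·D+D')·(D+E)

D

D·(D·D+D')·(D+E)
= D·(D+D')·(D+E)   (idempotence)
= D·(D+E)   (complement / identity)
= D   (absorption)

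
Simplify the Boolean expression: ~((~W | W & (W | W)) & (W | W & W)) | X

~W | X

~((~W | W & (W | W)) & (W | W & W)) | X
= ~((~W | W & W) & (W | W & W)) | X   [idempotence]
= ~(~W & W | W & W) | X   [distribution]
= ~W | X   [distribution]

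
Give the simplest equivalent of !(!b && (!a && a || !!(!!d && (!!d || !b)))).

!(!b && (!a && a || !!(!!d && (!!d || !b))))
= !(!b && (!a && a || !!!!d))
= !(!b && !!!!d)
= !(!b && !!d)
= b || !d

b || !d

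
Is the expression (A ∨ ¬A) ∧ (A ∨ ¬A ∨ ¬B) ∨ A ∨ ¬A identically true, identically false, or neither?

identically true

(A ∨ ¬A) ∧ (A ∨ ¬A ∨ ¬B) ∨ A ∨ ¬A
= A ∨ ¬A ∨ A ∨ ¬A   (absorption)
= A ∨ ¬A   (idempotence)
= True   (complement)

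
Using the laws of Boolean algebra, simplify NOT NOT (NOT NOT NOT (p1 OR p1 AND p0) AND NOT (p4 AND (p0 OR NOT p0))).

NOT p1 AND NOT p4

NOT NOT (NOT NOT NOT (p1 OR p1 AND p0) AND NOT (p4 AND (p0 OR NOT p0)))
= NOT NOT (NOT NOT NOT p1 AND NOT (p4 AND (p0 OR NOT p0)))   — absorption
= NOT NOT (NOT NOT NOT p1 AND NOT p4)   — complement / identity
= NOT NOT (NOT p1 AND NOT p4)   — double negation
= NOT p1 AND NOT p4   — double negation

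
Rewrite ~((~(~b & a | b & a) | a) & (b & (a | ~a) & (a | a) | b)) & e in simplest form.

~b & e

~((~(~b & a | b & a) | a) & (b & (a | ~a) & (a | a) | b)) & e
= ~((~a | a) & (b & (a | ~a) & (a | a) | b)) & e   — distribution
= ~(b & (a | ~a) & (a | a) | b) & e   — complement / identity
= ~(b & (a | ~a & a) | b) & e   — distribution
= ~(b & a | b) & e   — complement / identity
= ~b & e   — absorption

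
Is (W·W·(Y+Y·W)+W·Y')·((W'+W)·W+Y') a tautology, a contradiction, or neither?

neither

(W·W·(Y+Y·W)+W·Y')·((W'+W)·W+Y')
= (W·(Y+Y·W)+W·Y')·((W'+W)·W+Y')   — idempotence
= (W·(Y+Y·W)+W·Y')·(W+Y')   — complement / identity
= (W·Y+W·Y')·(W+Y')   — absorption
= W·(W+Y')   — distribution
= W   — absorption
This depends on W, so it is not a constant.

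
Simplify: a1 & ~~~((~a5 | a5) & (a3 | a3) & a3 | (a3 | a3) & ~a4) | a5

a1 & ~a3 | a5

a1 & ~~~((~a5 | a5) & (a3 | a3) & a3 | (a3 | a3) & ~a4) | a5
= a1 & ~((~a5 | a5) & (a3 | a3) & a3 | (a3 | a3) & ~a4) | a5   (double negation)
= a1 & ~((a3 | a3) & a3 | (a3 | a3) & ~a4) | a5   (complement / identity)
= a1 & ~((a3 | a3) & (a3 | ~a4)) | a5   (distribution)
= a1 & ~(a3 & ~a4 | a3) | a5   (distribution)
= a1 & ~a3 | a5   (absorption)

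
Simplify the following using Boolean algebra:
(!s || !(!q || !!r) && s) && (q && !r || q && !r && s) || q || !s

q || !s

(!s || !(!q || !!r) && s) && (q && !r || q && !r && s) || q || !s
= (!s || q && !r && s) && (q && !r || q && !r && s) || q || !s   — De Morgan
= q && !r && s || !s && q && !r || q || !s   — distribution
= q && !r || q || !s   — distribution
= q || !s   — absorption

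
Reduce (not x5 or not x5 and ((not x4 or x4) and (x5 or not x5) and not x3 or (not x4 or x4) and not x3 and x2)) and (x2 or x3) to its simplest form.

(not x5 or not x5 and ((not x4 or x4) and (x5 or not x5) and not x3 or (not x4 or x4) and not x3 and x2)) and (x2 or x3)
= (not x5 or not x5 and ((not x4 or x4) and not x3 or (not x4 or x4) and not x3 and x2)) and (x2 or x3)   [complement / identity]
= (not x5 or not x5 and (not x4 or x4) and not x3) and (x2 or x3)   [absorption]
= (not x5 or not x5 and not x3) and (x2 or x3)   [complement / identity]
= not x5 and (x2 or x3)   [absorption]

not x5 and (x2 or x3)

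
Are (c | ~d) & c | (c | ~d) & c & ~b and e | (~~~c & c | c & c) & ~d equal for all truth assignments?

E1: (c | ~d) & c | (c | ~d) & c & ~b
    = (c | ~d) & c   (absorption)
    = c   (absorption)
E2: e | (~~~c & c | c & c) & ~d
    = e | (~c & c | c & c) & ~d   (double negation)
    = e | c & ~d   (distribution)
These differ: at b=0, c=0, d=1, e=1, E1 = 0 but E2 = 1.

No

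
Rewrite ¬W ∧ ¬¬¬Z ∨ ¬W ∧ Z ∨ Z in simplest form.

¬W ∧ ¬¬¬Z ∨ ¬W ∧ Z ∨ Z
= ¬W ∧ ¬Z ∨ ¬W ∧ Z ∨ Z
= ¬W ∨ Z

¬W ∨ Z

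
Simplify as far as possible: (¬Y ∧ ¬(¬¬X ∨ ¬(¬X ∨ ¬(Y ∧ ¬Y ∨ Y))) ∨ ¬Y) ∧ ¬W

(¬Y ∧ ¬(¬¬X ∨ ¬(¬X ∨ ¬(Y ∧ ¬Y ∨ Y))) ∨ ¬Y) ∧ ¬W
= (¬Y ∧ ¬(¬¬X ∨ ¬(¬X ∨ ¬Y)) ∨ ¬Y) ∧ ¬W   — complement / identity
= (¬Y ∧ ¬X ∧ (¬X ∨ ¬Y) ∨ ¬Y) ∧ ¬W   — De Morgan
= (¬Y ∧ ¬X ∨ ¬Y) ∧ ¬W   — absorption
= ¬Y ∧ ¬W   — absorption

¬Y ∧ ¬W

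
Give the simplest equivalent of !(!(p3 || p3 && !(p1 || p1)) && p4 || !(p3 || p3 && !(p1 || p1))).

!(!(p3 || p3 && !(p1 || p1)) && p4 || !(p3 || p3 && !(p1 || p1)))
= !!(p3 || p3 && !(p1 || p1))   (absorption)
= !!(p3 || p3 && !p1)   (idempotence)
= p3 || p3 && !p1   (double negation)
= p3   (absorption)

p3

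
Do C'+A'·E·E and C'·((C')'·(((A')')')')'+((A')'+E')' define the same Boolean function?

Yes

E1: C'+A'·E·E
    = C'+A'·E   [idempotence]
E2: C'·((C')'·(((A')')')')'+((A')'+E')'
    = C'·((C')'·(A')')'+((A')'+E')'   [double negation]
    = C'·(C'+A')+((A')'+E')'   [De Morgan]
    = C'+((A')'+E')'   [absorption]
    = C'+A'·E   [De Morgan]
Both reduce to C'+A'·E, so they are equivalent.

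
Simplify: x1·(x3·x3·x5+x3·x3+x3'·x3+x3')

x1

x1·(x3·x3·x5+x3·x3+x3'·x3+x3')
= x1·(x3·x3+x3'·x3+x3')   (absorption)
= x1·(x3+x3')   (distribution)
= x1   (complement / identity)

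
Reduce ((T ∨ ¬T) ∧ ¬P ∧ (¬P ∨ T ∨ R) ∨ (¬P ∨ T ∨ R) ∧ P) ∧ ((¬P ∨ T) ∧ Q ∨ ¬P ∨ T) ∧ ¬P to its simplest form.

((T ∨ ¬T) ∧ ¬P ∧ (¬P ∨ T ∨ R) ∨ (¬P ∨ T ∨ R) ∧ P) ∧ ((¬P ∨ T) ∧ Q ∨ ¬P ∨ T) ∧ ¬P
= (¬P ∧ (¬P ∨ T ∨ R) ∨ (¬P ∨ T ∨ R) ∧ P) ∧ ((¬P ∨ T) ∧ Q ∨ ¬P ∨ T) ∧ ¬P
= (¬P ∧ (¬P ∨ T ∨ R) ∨ (¬P ∨ T ∨ R) ∧ P) ∧ (¬P ∨ T) ∧ ¬P
= (¬P ∨ T ∨ R) ∧ (¬P ∨ T) ∧ ¬P
= (¬P ∨ T) ∧ ¬P
= ¬P

¬P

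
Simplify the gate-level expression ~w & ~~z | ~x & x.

~w & z

~w & ~~z | ~x & x
= ~w & ~~z   — complement / identity
= ~w & z   — double negation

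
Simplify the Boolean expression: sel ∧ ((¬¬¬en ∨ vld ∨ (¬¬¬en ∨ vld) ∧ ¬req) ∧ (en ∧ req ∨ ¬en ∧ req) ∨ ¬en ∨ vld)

sel ∧ ((¬¬¬en ∨ vld ∨ (¬¬¬en ∨ vld) ∧ ¬req) ∧ (en ∧ req ∨ ¬en ∧ req) ∨ ¬en ∨ vld)
= sel ∧ ((¬¬¬en ∨ vld) ∧ (en ∧ req ∨ ¬en ∧ req) ∨ ¬en ∨ vld)   [absorption]
= sel ∧ ((¬en ∨ vld) ∧ (en ∧ req ∨ ¬en ∧ req) ∨ ¬en ∨ vld)   [double negation]
= sel ∧ ((¬en ∨ vld) ∧ req ∨ ¬en ∨ vld)   [distribution]
= sel ∧ (¬en ∨ vld)   [absorption]

sel ∧ (¬en ∨ vld)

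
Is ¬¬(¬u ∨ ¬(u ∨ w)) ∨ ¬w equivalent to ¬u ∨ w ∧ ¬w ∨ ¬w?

E1: ¬¬(¬u ∨ ¬(u ∨ w)) ∨ ¬w
    = ¬(u ∧ (u ∨ w)) ∨ ¬w   [De Morgan]
    = ¬u ∨ ¬w   [absorption]
E2: ¬u ∨ w ∧ ¬w ∨ ¬w
    = ¬u ∨ ¬w   [complement / identity]
Both reduce to ¬u ∨ ¬w, so they are equivalent.

Yes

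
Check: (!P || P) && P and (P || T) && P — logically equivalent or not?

Yes

E1: (!P || P) && P
    = P   (complement / identity)
E2: (P || T) && P
    = P   (absorption)
Both reduce to P, so they are equivalent.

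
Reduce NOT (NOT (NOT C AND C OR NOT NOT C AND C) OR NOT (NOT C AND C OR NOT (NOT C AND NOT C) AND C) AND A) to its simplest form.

NOT (NOT (NOT C AND C OR NOT NOT C AND C) OR NOT (NOT C AND C OR NOT (NOT C AND NOT C) AND C) AND A)
= NOT (NOT (NOT C AND C OR NOT NOT C AND C) OR NOT (NOT C AND C OR NOT NOT C AND C) AND A)   [idempotence]
= NOT NOT (NOT C AND C OR NOT NOT C AND C)   [absorption]
= NOT NOT (NOT C AND C OR C AND C)   [double negation]
= NOT NOT C   [distribution]
= C   [double negation]

C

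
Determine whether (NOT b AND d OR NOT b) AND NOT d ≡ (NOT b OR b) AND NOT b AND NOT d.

E1: (NOT b AND d OR NOT b) AND NOT d
    = NOT b AND NOT d   [absorption]
E2: (NOT b OR b) AND NOT b AND NOT d
    = NOT b AND NOT d   [complement / identity]
Both reduce to NOT b AND NOT d, so they are equivalent.

Yes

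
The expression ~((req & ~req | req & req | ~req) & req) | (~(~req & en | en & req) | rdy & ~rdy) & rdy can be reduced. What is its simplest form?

~((req & ~req | req & req | ~req) & req) | (~(~req & en | en & req) | rdy & ~rdy) & rdy
= ~((req & ~req | req & req | ~req) & req) | (~en | rdy & ~rdy) & rdy   (distribution)
= ~((req | ~req) & req) | (~en | rdy & ~rdy) & rdy   (distribution)
= ~req | (~en | rdy & ~rdy) & rdy   (complement / identity)
= ~req | ~en & rdy   (complement / identity)

~req | ~en & rdy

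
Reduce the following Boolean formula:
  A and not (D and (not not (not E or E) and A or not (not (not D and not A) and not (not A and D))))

A and not D

A and not (D and (not not (not E or E) and A or not (not (not D and not A) and not (not A and D))))
= A and not (D and ((not E or E) and A or not (not (not D and not A) and not (not A and D))))   [double negation]
= A and not (D and ((not E or E) and A or not D and not A or not A and D))   [De Morgan]
= A and not (D and ((not E or E) and A or not A))   [distribution]
= A and not (D and (A or not A))   [complement / identity]
= A and not D   [complement / identity]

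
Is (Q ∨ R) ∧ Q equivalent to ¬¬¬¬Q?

Yes

E1: (Q ∨ R) ∧ Q
    = Q   — absorption
E2: ¬¬¬¬Q
    = ¬¬Q   — double negation
    = Q   — double negation
Both reduce to Q, so they are equivalent.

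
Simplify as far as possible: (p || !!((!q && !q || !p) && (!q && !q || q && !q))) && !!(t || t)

(p || !q) && t

(p || !!((!q && !q || !p) && (!q && !q || q && !q))) && !!(t || t)
= (p || !!((!q && !q || !p) && !q)) && !!(t || t)   (distribution)
= (p || !!((!q || !p) && !q)) && !!(t || t)   (idempotence)
= (p || !!!q) && !!(t || t)   (absorption)
= (p || !q) && !!(t || t)   (double negation)
= (p || !q) && !!t   (idempotence)
= (p || !q) && t   (double negation)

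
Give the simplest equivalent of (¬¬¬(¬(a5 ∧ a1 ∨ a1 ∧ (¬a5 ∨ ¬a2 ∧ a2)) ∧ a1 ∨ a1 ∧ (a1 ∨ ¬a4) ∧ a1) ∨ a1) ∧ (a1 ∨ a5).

(¬¬¬(¬(a5 ∧ a1 ∨ a1 ∧ (¬a5 ∨ ¬a2 ∧ a2)) ∧ a1 ∨ a1 ∧ (a1 ∨ ¬a4) ∧ a1) ∨ a1) ∧ (a1 ∨ a5)
= (¬(¬(a5 ∧ a1 ∨ a1 ∧ (¬a5 ∨ ¬a2 ∧ a2)) ∧ a1 ∨ a1 ∧ (a1 ∨ ¬a4) ∧ a1) ∨ a1) ∧ (a1 ∨ a5)   — double negation
= (¬(¬(a5 ∧ a1 ∨ a1 ∧ (¬a5 ∨ ¬a2 ∧ a2)) ∧ a1 ∨ a1 ∧ a1) ∨ a1) ∧ (a1 ∨ a5)   — absorption
= (¬(¬(a5 ∧ a1 ∨ a1 ∧ ¬a5) ∧ a1 ∨ a1 ∧ a1) ∨ a1) ∧ (a1 ∨ a5)   — complement / identity
= (¬(¬a1 ∧ a1 ∨ a1 ∧ a1) ∨ a1) ∧ (a1 ∨ a5)   — distribution
= (¬a1 ∨ a1) ∧ (a1 ∨ a5)   — distribution
= a1 ∨ a5   — complement / identity

a1 ∨ a5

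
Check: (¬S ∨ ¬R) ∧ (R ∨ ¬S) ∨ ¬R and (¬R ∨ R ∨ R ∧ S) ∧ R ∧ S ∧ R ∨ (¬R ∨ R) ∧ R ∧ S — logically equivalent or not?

No

E1: (¬S ∨ ¬R) ∧ (R ∨ ¬S) ∨ ¬R
    = ¬R ∧ R ∨ ¬S ∨ ¬R   — distribution
    = ¬S ∨ ¬R   — complement / identity
E2: (¬R ∨ R ∨ R ∧ S) ∧ R ∧ S ∧ R ∨ (¬R ∨ R) ∧ R ∧ S
    = (¬R ∨ R) ∧ R ∧ S ∧ R ∨ (¬R ∨ R) ∧ R ∧ S   — absorption
    = (¬R ∨ R) ∧ R ∧ S   — absorption
    = R ∧ S   — complement / identity
These differ: at R=0, S=0, E1 = 1 but E2 = 0.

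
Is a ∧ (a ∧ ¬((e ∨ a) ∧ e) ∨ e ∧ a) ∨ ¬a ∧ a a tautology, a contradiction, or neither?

neither

a ∧ (a ∧ ¬((e ∨ a) ∧ e) ∨ e ∧ a) ∨ ¬a ∧ a
= a ∧ (a ∧ ¬e ∨ e ∧ a) ∨ ¬a ∧ a
= a ∧ a ∨ ¬a ∧ a
= a
This depends on a, so it is not a constant.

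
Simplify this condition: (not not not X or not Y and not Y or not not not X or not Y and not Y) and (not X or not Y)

not X or not Y

(not not not X or not Y and not Y or not not not X or not Y and not Y) and (not X or not Y)
= (not not not X or not Y and not Y) and (not X or not Y)   [idempotence]
= (not X or not Y and not Y) and (not X or not Y)   [double negation]
= (not X or not Y) and (not X or not Y)   [idempotence]
= not X or not Y   [idempotence]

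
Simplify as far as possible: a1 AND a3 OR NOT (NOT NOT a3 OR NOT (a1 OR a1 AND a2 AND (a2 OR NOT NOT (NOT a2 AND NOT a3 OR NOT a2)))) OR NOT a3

a1 OR NOT a3

a1 AND a3 OR NOT (NOT NOT a3 OR NOT (a1 OR a1 AND a2 AND (a2 OR NOT NOT (NOT a2 AND NOT a3 OR NOT a2)))) OR NOT a3
= a1 AND a3 OR NOT a3 AND (a1 OR a1 AND a2 AND (a2 OR NOT NOT (NOT a2 AND NOT a3 OR NOT a2))) OR NOT a3   (De Morgan)
= a1 AND a3 OR NOT a3 AND (a1 OR a1 AND a2 AND (a2 OR NOT a2 AND NOT a3 OR NOT a2)) OR NOT a3   (double negation)
= a1 AND a3 OR NOT a3 AND (a1 OR a1 AND a2 AND (a2 OR NOT a2)) OR NOT a3   (absorption)
= a1 AND a3 OR NOT a3 AND (a1 OR a1 AND a2) OR NOT a3   (complement / identity)
= a1 AND a3 OR NOT a3 AND a1 OR NOT a3   (absorption)
= a1 OR NOT a3   (distribution)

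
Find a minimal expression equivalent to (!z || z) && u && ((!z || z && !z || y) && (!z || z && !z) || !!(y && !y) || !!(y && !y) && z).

(!z || z) && u && ((!z || z && !z || y) && (!z || z && !z) || !!(y && !y) || !!(y && !y) && z)
= u && ((!z || z && !z || y) && (!z || z && !z) || !!(y && !y) || !!(y && !y) && z)
= u && (!z || z && !z || !!(y && !y) || !!(y && !y) && z)
= u && (!z || z && !z || !!(y && !y))
= u && (!z || z && !z || y && !y)
= u && (!z || z && !z)
= u && !z

u && !z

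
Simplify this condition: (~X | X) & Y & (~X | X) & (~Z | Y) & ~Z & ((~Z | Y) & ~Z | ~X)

Y & ~Z

(~X | X) & Y & (~X | X) & (~Z | Y) & ~Z & ((~Z | Y) & ~Z | ~X)
= (~X | X) & Y & (~Z | Y) & ~Z & ((~Z | Y) & ~Z | ~X)
= (~X | X) & Y & (~Z | Y) & ~Z
= Y & (~Z | Y) & ~Z
= Y & ~Z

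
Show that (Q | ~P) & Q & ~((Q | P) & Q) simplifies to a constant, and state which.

0

(Q | ~P) & Q & ~((Q | P) & Q)
= (Q | ~P) & Q & ~Q   — absorption
= Q & ~Q   — absorption
= 0   — complement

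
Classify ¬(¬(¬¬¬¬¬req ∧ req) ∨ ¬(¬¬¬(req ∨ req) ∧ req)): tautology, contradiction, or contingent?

¬(¬(¬¬¬¬¬req ∧ req) ∨ ¬(¬¬¬(req ∨ req) ∧ req))
= ¬(¬(¬¬¬¬¬req ∧ req) ∨ ¬(¬¬¬req ∧ req))   — idempotence
= ¬¬¬¬¬req ∧ req ∧ ¬¬¬req ∧ req   — De Morgan
= ¬¬¬req ∧ req ∧ ¬¬¬req ∧ req   — double negation
= ¬¬¬req ∧ req   — idempotence
= ¬req ∧ req   — double negation
= False   — complement

contradiction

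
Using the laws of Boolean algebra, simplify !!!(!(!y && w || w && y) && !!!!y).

!!!(!(!y && w || w && y) && !!!!y)
= !!!(!w && !!!!y)
= !!!(!w && !!y)
= !!(w || !y)
= w || !y

w || !y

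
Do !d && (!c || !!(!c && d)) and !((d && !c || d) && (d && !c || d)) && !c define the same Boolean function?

E1: !d && (!c || !!(!c && d))
    = !d && (!c || !c && d)   (double negation)
    = !d && !c   (absorption)
E2: !((d && !c || d) && (d && !c || d)) && !c
    = !(d && !c || d) && !c   (idempotence)
    = !d && !c   (absorption)
Both reduce to !d && !c, so they are equivalent.

Yes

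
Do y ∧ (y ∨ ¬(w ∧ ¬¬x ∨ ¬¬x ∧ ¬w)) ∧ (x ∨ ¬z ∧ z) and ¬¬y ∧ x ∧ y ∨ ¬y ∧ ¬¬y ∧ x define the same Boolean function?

E1: y ∧ (y ∨ ¬(w ∧ ¬¬x ∨ ¬¬x ∧ ¬w)) ∧ (x ∨ ¬z ∧ z)
    = y ∧ (y ∨ ¬¬¬x) ∧ (x ∨ ¬z ∧ z)   — distribution
    = y ∧ (y ∨ ¬x) ∧ (x ∨ ¬z ∧ z)   — double negation
    = y ∧ (y ∨ ¬x) ∧ x   — complement / identity
    = y ∧ x   — absorption
E2: ¬¬y ∧ x ∧ y ∨ ¬y ∧ ¬¬y ∧ x
    = ¬¬y ∧ x   — distribution
    = y ∧ x   — double negation
Both reduce to y ∧ x, so they are equivalent.

Yes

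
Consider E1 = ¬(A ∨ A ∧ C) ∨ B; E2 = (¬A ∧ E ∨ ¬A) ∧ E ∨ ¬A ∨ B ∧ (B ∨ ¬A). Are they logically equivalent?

Yes

E1: ¬(A ∨ A ∧ C) ∨ B
    = ¬A ∨ B   — absorption
E2: (¬A ∧ E ∨ ¬A) ∧ E ∨ ¬A ∨ B ∧ (B ∨ ¬A)
    = ¬A ∧ E ∨ ¬A ∨ B ∧ (B ∨ ¬A)   — absorption
    = ¬A ∨ B ∧ (B ∨ ¬A)   — absorption
    = ¬A ∨ B   — absorption
Both reduce to ¬A ∨ B, so they are equivalent.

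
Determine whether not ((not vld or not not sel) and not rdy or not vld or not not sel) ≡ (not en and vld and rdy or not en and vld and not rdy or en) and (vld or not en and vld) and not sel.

E1: not ((not vld or not not sel) and not rdy or not vld or not not sel)
    = not (not vld or not not sel)
    = vld and not sel
E2: (not en and vld and rdy or not en and vld and not rdy or en) and (vld or not en and vld) and not sel
    = (not en and vld or en) and (vld or not en and vld) and not sel
    = (not en and vld or en and vld) and not sel
    = vld and not sel
Both reduce to vld and not sel, so they are equivalent.

Yes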